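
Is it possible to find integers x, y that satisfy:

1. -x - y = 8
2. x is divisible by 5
Yes

Take x = 0, y = -8. Substituting into each constraint:
  (1) 0 + 8 = 8 ✓
  (2) 0 = 5 × 0, remainder 0 ✓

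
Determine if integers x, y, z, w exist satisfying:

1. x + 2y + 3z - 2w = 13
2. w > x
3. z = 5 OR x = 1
Yes

Take x = 0, y = 0, z = 5, w = 1. Substituting into each constraint:
  (1) 0 + 2(0) + 3(5) - 2(1) = 13 ✓
  (2) 1 > 0 ✓
  (3) z = 5, target 5 ✓ (first branch holds)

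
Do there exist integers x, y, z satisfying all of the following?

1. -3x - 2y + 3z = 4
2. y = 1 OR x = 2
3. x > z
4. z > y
Yes

Take x = 2, y = -5, z = 0. Substituting into each constraint:
  (1) -3(2) - 2(-5) + 3(0) = 4 ✓
  (2) x = 2, target 2 ✓ (second branch holds)
  (3) 2 > 0 ✓
  (4) 0 > -5 ✓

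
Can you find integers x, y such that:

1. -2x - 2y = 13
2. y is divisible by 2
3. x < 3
No

Even the single constraint (-2x - 2y = 13) is infeasible over the integers.

  - -2x - 2y = 13: every term on the left is divisible by 2, so the LHS ≡ 0 (mod 2), but the RHS 13 is not — no integer solution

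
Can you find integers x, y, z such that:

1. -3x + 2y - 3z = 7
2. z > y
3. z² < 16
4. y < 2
Yes

Take x = -3, y = -1, z = 0. Substituting into each constraint:
  (1) -3(-3) + 2(-1) - 3(0) = 7 ✓
  (2) 0 > -1 ✓
  (3) z² = (0)² = 0, and 0 < 16 ✓
  (4) -1 < 2 ✓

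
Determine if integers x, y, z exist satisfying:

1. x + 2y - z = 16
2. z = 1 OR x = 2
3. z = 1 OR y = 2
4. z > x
Yes

Take x = -1, y = 9, z = 1. Substituting into each constraint:
  (1) (-1) + 2(9) + (-1) = 16 ✓
  (2) z = 1, target 1 ✓ (first branch holds)
  (3) z = 1, target 1 ✓ (first branch holds)
  (4) 1 > -1 ✓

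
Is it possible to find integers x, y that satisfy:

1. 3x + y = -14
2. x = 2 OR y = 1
Yes

Take x = 2, y = -20. Substituting into each constraint:
  (1) 3(2) + (-20) = -14 ✓
  (2) x = 2, target 2 ✓ (first branch holds)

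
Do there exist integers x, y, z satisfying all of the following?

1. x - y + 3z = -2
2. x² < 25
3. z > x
Yes

Take x = 0, y = 5, z = 1. Substituting into each constraint:
  (1) 0 + (-5) + 3(1) = -2 ✓
  (2) x² = (0)² = 0, and 0 < 25 ✓
  (3) 1 > 0 ✓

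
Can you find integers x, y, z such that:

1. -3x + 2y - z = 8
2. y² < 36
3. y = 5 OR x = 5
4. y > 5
No

A contradictory subset is {y² < 36, y > 5}. No integer assignment can satisfy these jointly:

  - y² < 36: restricts y to |y| ≤ 5
  - y > 5: bounds one variable relative to a constant

Direct contradiction: the bounds on y require y ≥ 6 and y ≤ 5 simultaneously, which is empty.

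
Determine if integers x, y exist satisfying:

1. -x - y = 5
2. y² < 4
Yes

Take x = -5, y = 0. Substituting into each constraint:
  (1) 5 + 0 = 5 ✓
  (2) y² = (0)² = 0, and 0 < 4 ✓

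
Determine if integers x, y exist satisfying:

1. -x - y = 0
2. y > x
Yes

Take x = -1, y = 1. Substituting into each constraint:
  (1) 1 + (-1) = 0 ✓
  (2) 1 > -1 ✓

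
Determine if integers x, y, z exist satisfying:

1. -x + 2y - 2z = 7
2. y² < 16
Yes

Take x = -7, y = 0, z = 0. Substituting into each constraint:
  (1) 7 + 2(0) - 2(0) = 7 ✓
  (2) y² = (0)² = 0, and 0 < 16 ✓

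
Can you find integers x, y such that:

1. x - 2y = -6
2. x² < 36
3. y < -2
No

The full constraint system is jointly infeasible over the integers. Each constraint and what it forces:

  - x - 2y = -6: is a linear equation tying the variables together
  - x² < 36: restricts x to |x| ≤ 5
  - y < -2: bounds one variable relative to a constant

Range argument: with x ∈ [-5, 5], y ∈ [−∞, -3], the left side of the equation is at least 1, but the right side is -6 < 1. No integer solution exists.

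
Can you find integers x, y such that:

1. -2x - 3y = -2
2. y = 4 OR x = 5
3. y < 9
Yes

Take x = -5, y = 4. Substituting into each constraint:
  (1) -2(-5) - 3(4) = -2 ✓
  (2) y = 4, target 4 ✓ (first branch holds)
  (3) 4 < 9 ✓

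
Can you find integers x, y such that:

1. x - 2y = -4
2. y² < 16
Yes

Take x = 0, y = 2. Substituting into each constraint:
  (1) 0 - 2(2) = -4 ✓
  (2) y² = (2)² = 4, and 4 < 16 ✓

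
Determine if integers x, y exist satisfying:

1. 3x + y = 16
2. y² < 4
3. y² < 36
Yes

Take x = 5, y = 1. Substituting into each constraint:
  (1) 3(5) + 1 = 16 ✓
  (2) y² = (1)² = 1, and 1 < 4 ✓
  (3) y² = (1)² = 1, and 1 < 36 ✓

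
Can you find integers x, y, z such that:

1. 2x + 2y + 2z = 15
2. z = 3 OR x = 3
No

Even the single constraint (2x + 2y + 2z = 15) is infeasible over the integers.

  - 2x + 2y + 2z = 15: every term on the left is divisible by 2, so the LHS ≡ 0 (mod 2), but the RHS 15 is not — no integer solution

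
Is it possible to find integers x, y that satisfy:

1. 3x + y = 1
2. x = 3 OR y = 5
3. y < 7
Yes

Take x = 3, y = -8. Substituting into each constraint:
  (1) 3(3) + (-8) = 1 ✓
  (2) x = 3, target 3 ✓ (first branch holds)
  (3) -8 < 7 ✓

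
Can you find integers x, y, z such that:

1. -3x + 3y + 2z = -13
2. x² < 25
Yes

Take x = 0, y = 1, z = -8. Substituting into each constraint:
  (1) -3(0) + 3(1) + 2(-8) = -13 ✓
  (2) x² = (0)² = 0, and 0 < 25 ✓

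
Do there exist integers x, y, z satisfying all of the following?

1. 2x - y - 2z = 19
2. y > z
Yes

Take x = 10, y = 1, z = 0. Substituting into each constraint:
  (1) 2(10) + (-1) - 2(0) = 19 ✓
  (2) 1 > 0 ✓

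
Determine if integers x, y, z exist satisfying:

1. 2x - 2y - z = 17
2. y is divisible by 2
Yes

Take x = 0, y = 0, z = -17. Substituting into each constraint:
  (1) 2(0) - 2(0) + 17 = 17 ✓
  (2) 0 = 2 × 0, remainder 0 ✓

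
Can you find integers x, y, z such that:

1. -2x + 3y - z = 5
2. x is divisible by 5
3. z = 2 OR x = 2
Yes

Take x = -5, y = -1, z = 2. Substituting into each constraint:
  (1) -2(-5) + 3(-1) + (-2) = 5 ✓
  (2) -5 = 5 × -1, remainder 0 ✓
  (3) z = 2, target 2 ✓ (first branch holds)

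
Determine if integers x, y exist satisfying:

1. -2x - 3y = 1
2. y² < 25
Yes

Take x = -2, y = 1. Substituting into each constraint:
  (1) -2(-2) - 3(1) = 1 ✓
  (2) y² = (1)² = 1, and 1 < 25 ✓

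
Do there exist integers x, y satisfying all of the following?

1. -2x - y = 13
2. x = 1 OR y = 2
Yes

Take x = 1, y = -15. Substituting into each constraint:
  (1) -2(1) + 15 = 13 ✓
  (2) x = 1, target 1 ✓ (first branch holds)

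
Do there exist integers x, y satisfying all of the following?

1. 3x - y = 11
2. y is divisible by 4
Yes

Take x = 1, y = -8. Substituting into each constraint:
  (1) 3(1) + 8 = 11 ✓
  (2) -8 = 4 × -2, remainder 0 ✓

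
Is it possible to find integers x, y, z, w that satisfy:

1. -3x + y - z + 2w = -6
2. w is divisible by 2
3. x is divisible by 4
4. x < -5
Yes

Take x = -8, y = 0, z = 30, w = 0. Substituting into each constraint:
  (1) -3(-8) + 0 + (-30) + 2(0) = -6 ✓
  (2) 0 = 2 × 0, remainder 0 ✓
  (3) -8 = 4 × -2, remainder 0 ✓
  (4) -8 < -5 ✓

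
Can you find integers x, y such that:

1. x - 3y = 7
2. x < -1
Yes

Take x = -2, y = -3. Substituting into each constraint:
  (1) (-2) - 3(-3) = 7 ✓
  (2) -2 < -1 ✓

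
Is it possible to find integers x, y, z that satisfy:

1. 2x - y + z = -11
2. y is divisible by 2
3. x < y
Yes

Take x = -1, y = 0, z = -9. Substituting into each constraint:
  (1) 2(-1) + 0 + (-9) = -11 ✓
  (2) 0 = 2 × 0, remainder 0 ✓
  (3) -1 < 0 ✓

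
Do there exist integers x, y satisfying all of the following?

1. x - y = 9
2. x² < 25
Yes

Take x = 0, y = -9. Substituting into each constraint:
  (1) 0 + 9 = 9 ✓
  (2) x² = (0)² = 0, and 0 < 25 ✓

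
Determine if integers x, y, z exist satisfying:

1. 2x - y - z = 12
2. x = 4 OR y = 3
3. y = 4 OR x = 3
Yes

Take x = 3, y = 3, z = -9. Substituting into each constraint:
  (1) 2(3) + (-3) + 9 = 12 ✓
  (2) y = 3, target 3 ✓ (second branch holds)
  (3) x = 3, target 3 ✓ (second branch holds)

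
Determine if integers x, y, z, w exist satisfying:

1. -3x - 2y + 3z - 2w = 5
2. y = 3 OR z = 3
Yes

Take x = 0, y = 0, z = 3, w = 2. Substituting into each constraint:
  (1) -3(0) - 2(0) + 3(3) - 2(2) = 5 ✓
  (2) z = 3, target 3 ✓ (second branch holds)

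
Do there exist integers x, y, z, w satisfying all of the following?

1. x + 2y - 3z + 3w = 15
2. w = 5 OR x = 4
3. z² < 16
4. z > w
Yes

Take x = 4, y = 7, z = 0, w = -1. Substituting into each constraint:
  (1) 4 + 2(7) - 3(0) + 3(-1) = 15 ✓
  (2) x = 4, target 4 ✓ (second branch holds)
  (3) z² = (0)² = 0, and 0 < 16 ✓
  (4) 0 > -1 ✓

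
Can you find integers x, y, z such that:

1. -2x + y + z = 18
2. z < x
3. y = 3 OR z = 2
Yes

Take x = 3, y = 22, z = 2. Substituting into each constraint:
  (1) -2(3) + 22 + 2 = 18 ✓
  (2) 2 < 3 ✓
  (3) z = 2, target 2 ✓ (second branch holds)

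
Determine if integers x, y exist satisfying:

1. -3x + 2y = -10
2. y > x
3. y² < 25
No

The full constraint system is jointly infeasible over the integers. Each constraint and what it forces:

  - -3x + 2y = -10: is a linear equation tying the variables together
  - y > x: bounds one variable relative to another variable
  - y² < 25: restricts y to |y| ≤ 4

The bounds confine y to {-4, -3, -2, -1, 0, 1, 2, 3, 4}. For each value, substitute into the equation:
  • y = -4: the equation gives -3x = -2, so x would not be an integer.
  • y = -3: the equation gives -3x = -4, so x would not be an integer.
  • y = -2: the equation forces x = 2, but y > x fails since -2 ≤ 2.
  • y = -1: the equation gives -3x = -8, so x would not be an integer.
  • y = 0: the equation gives -3x = -10, so x would not be an integer.
  • y = 1: the equation forces x = 4, but y > x fails since 1 ≤ 4.
  • y = 2: the equation gives -3x = -14, so x would not be an integer.
  • y = 3: the equation gives -3x = -16, so x would not be an integer.
  • y = 4: the equation forces x = 6, but y > x fails since 4 ≤ 6.
Every case fails, so no integer solution exists.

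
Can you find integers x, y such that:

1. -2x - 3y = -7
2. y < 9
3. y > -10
Yes

Take x = 2, y = 1. Substituting into each constraint:
  (1) -2(2) - 3(1) = -7 ✓
  (2) 1 < 9 ✓
  (3) 1 > -10 ✓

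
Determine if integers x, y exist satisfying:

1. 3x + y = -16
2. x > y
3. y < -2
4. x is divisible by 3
Yes

Take x = 0, y = -16. Substituting into each constraint:
  (1) 3(0) + (-16) = -16 ✓
  (2) 0 > -16 ✓
  (3) -16 < -2 ✓
  (4) 0 = 3 × 0, remainder 0 ✓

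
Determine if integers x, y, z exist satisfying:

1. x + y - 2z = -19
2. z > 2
Yes

Take x = 0, y = -13, z = 3. Substituting into each constraint:
  (1) 0 + (-13) - 2(3) = -19 ✓
  (2) 3 > 2 ✓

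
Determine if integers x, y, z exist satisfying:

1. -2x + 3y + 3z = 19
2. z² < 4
Yes

Take x = -8, y = 0, z = 1. Substituting into each constraint:
  (1) -2(-8) + 3(0) + 3(1) = 19 ✓
  (2) z² = (1)² = 1, and 1 < 4 ✓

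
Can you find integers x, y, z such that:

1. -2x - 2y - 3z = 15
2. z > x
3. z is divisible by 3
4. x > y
Yes

Take x = 2, y = -14, z = 3. Substituting into each constraint:
  (1) -2(2) - 2(-14) - 3(3) = 15 ✓
  (2) 3 > 2 ✓
  (3) 3 = 3 × 1, remainder 0 ✓
  (4) 2 > -14 ✓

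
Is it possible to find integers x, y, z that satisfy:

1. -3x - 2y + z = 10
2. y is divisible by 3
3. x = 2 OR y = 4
Yes

Take x = 2, y = 6, z = 28. Substituting into each constraint:
  (1) -3(2) - 2(6) + 28 = 10 ✓
  (2) 6 = 3 × 2, remainder 0 ✓
  (3) x = 2, target 2 ✓ (first branch holds)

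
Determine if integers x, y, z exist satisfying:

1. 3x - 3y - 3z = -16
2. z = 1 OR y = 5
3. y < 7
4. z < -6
No

Even the single constraint (3x - 3y - 3z = -16) is infeasible over the integers.

  - 3x - 3y - 3z = -16: every term on the left is divisible by 3, so the LHS ≡ 0 (mod 3), but the RHS -16 is not — no integer solution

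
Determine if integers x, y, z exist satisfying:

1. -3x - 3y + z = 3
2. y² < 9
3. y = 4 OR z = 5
No

The full constraint system is jointly infeasible over the integers. Each constraint and what it forces:

  - -3x - 3y + z = 3: is a linear equation tying the variables together
  - y² < 9: restricts y to |y| ≤ 2
  - y = 4 OR z = 5: forces a choice: either y = 4 or z = 5

Split on the disjunction (y = 4 OR z = 5):
  • If y = 4: this contradicts y² < 9, which requires |y| ≤ 2.
  • If z = 5: with z = 5, every remaining term of the linear equation is divisible by 3, so the left side is ≡ 0 (mod 3); but the right side -2 ≡ 1 (mod 3). No integers can satisfy it.
Both branches are infeasible, so the system has no integer solution.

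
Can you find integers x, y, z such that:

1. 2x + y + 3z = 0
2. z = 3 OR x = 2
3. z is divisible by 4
Yes

Take x = 2, y = -4, z = 0. Substituting into each constraint:
  (1) 2(2) + (-4) + 3(0) = 0 ✓
  (2) x = 2, target 2 ✓ (second branch holds)
  (3) 0 = 4 × 0, remainder 0 ✓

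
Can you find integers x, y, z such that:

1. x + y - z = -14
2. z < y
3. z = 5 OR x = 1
Yes

Take x = -15, y = 6, z = 5. Substituting into each constraint:
  (1) (-15) + 6 + (-5) = -14 ✓
  (2) 5 < 6 ✓
  (3) z = 5, target 5 ✓ (first branch holds)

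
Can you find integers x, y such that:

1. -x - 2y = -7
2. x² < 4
Yes

Take x = 1, y = 3. Substituting into each constraint:
  (1) (-1) - 2(3) = -7 ✓
  (2) x² = (1)² = 1, and 1 < 4 ✓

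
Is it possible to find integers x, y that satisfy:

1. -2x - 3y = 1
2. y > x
Yes

Take x = -2, y = 1. Substituting into each constraint:
  (1) -2(-2) - 3(1) = 1 ✓
  (2) 1 > -2 ✓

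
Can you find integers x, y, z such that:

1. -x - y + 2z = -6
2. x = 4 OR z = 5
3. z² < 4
Yes

Take x = 4, y = 0, z = -1. Substituting into each constraint:
  (1) (-4) + 0 + 2(-1) = -6 ✓
  (2) x = 4, target 4 ✓ (first branch holds)
  (3) z² = (-1)² = 1, and 1 < 4 ✓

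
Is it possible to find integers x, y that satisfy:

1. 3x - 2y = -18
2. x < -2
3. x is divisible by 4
Yes

Take x = -4, y = 3. Substituting into each constraint:
  (1) 3(-4) - 2(3) = -18 ✓
  (2) -4 < -2 ✓
  (3) -4 = 4 × -1, remainder 0 ✓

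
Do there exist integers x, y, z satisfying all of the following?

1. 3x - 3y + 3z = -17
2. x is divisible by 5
No

Even the single constraint (3x - 3y + 3z = -17) is infeasible over the integers.

  - 3x - 3y + 3z = -17: every term on the left is divisible by 3, so the LHS ≡ 0 (mod 3), but the RHS -17 is not — no integer solution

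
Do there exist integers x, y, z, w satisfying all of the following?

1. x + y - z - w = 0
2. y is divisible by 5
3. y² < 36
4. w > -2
Yes

Take x = 0, y = 0, z = 0, w = 0. Substituting into each constraint:
  (1) 0 + 0 + 0 + 0 = 0 ✓
  (2) 0 = 5 × 0, remainder 0 ✓
  (3) y² = (0)² = 0, and 0 < 36 ✓
  (4) 0 > -2 ✓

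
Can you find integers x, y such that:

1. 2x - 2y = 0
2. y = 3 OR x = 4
Yes

Take x = 3, y = 3. Substituting into each constraint:
  (1) 2(3) - 2(3) = 0 ✓
  (2) y = 3, target 3 ✓ (first branch holds)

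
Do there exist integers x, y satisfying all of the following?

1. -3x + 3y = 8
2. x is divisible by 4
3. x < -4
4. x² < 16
No

Even the single constraint (-3x + 3y = 8) is infeasible over the integers.

  - -3x + 3y = 8: every term on the left is divisible by 3, so the LHS ≡ 0 (mod 3), but the RHS 8 is not — no integer solution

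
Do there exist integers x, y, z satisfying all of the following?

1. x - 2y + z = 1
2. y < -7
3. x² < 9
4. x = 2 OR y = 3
Yes

Take x = 2, y = -8, z = -17. Substituting into each constraint:
  (1) 2 - 2(-8) + (-17) = 1 ✓
  (2) -8 < -7 ✓
  (3) x² = (2)² = 4, and 4 < 9 ✓
  (4) x = 2, target 2 ✓ (first branch holds)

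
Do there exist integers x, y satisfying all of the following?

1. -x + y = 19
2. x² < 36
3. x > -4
Yes

Take x = 0, y = 19. Substituting into each constraint:
  (1) 0 + 19 = 19 ✓
  (2) x² = (0)² = 0, and 0 < 36 ✓
  (3) 0 > -4 ✓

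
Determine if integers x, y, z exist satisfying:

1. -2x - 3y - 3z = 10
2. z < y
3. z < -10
Yes

Take x = 13, y = -1, z = -11. Substituting into each constraint:
  (1) -2(13) - 3(-1) - 3(-11) = 10 ✓
  (2) -11 < -1 ✓
  (3) -11 < -10 ✓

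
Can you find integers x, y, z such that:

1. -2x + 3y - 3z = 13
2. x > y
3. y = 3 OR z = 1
Yes

Take x = 4, y = 3, z = -4. Substituting into each constraint:
  (1) -2(4) + 3(3) - 3(-4) = 13 ✓
  (2) 4 > 3 ✓
  (3) y = 3, target 3 ✓ (first branch holds)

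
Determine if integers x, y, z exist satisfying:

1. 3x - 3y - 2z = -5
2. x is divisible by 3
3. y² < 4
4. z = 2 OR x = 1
No

A contradictory subset is {3x - 3y - 2z = -5, x is divisible by 3, z = 2 OR x = 1}. No integer assignment can satisfy these jointly:

  - 3x - 3y - 2z = -5: is a linear equation tying the variables together
  - x is divisible by 3: restricts x to multiples of 3
  - z = 2 OR x = 1: forces a choice: either z = 2 or x = 1

Split on the disjunction (z = 2 OR x = 1):
  • If z = 2: with z = 2, writing x = 3x', every remaining term of the linear equation is divisible by 3, so the left side is ≡ 0 (mod 3); but the right side -1 ≡ 2 (mod 3). No integers can satisfy it.
  • If x = 1: this contradicts the divisibility constraint — 1 is not a multiple of 3.
Both branches are infeasible, so the system has no integer solution.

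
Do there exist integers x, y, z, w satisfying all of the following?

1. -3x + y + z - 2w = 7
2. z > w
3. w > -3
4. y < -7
Yes

Take x = -5, y = -10, z = 0, w = -1. Substituting into each constraint:
  (1) -3(-5) + (-10) + 0 - 2(-1) = 7 ✓
  (2) 0 > -1 ✓
  (3) -1 > -3 ✓
  (4) -10 < -7 ✓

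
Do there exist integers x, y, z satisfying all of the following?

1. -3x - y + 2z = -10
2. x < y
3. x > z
Yes

Take x = 0, y = 2, z = -4. Substituting into each constraint:
  (1) -3(0) + (-2) + 2(-4) = -10 ✓
  (2) 0 < 2 ✓
  (3) 0 > -4 ✓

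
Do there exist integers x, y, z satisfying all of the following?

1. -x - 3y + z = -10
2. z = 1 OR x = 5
Yes

Take x = -1, y = 4, z = 1. Substituting into each constraint:
  (1) 1 - 3(4) + 1 = -10 ✓
  (2) z = 1, target 1 ✓ (first branch holds)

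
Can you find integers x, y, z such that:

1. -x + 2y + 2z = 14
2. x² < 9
Yes

Take x = 0, y = 7, z = 0. Substituting into each constraint:
  (1) 0 + 2(7) + 2(0) = 14 ✓
  (2) x² = (0)² = 0, and 0 < 9 ✓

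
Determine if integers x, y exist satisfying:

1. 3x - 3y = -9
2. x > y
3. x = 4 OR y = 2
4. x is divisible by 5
No

A contradictory subset is {3x - 3y = -9, x > y}. No integer assignment can satisfy these jointly:

  - 3x - 3y = -9: is a linear equation tying the variables together
  - x > y: bounds one variable relative to another variable

From the equation, x − y = -3, i.e. x − y = -3; but x > y requires x − y ≥ 1. Contradiction.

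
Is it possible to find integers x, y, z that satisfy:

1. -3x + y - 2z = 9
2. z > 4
Yes

Take x = -6, y = 1, z = 5. Substituting into each constraint:
  (1) -3(-6) + 1 - 2(5) = 9 ✓
  (2) 5 > 4 ✓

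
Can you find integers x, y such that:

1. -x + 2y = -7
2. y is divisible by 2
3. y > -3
Yes

Take x = 7, y = 0. Substituting into each constraint:
  (1) (-7) + 2(0) = -7 ✓
  (2) 0 = 2 × 0, remainder 0 ✓
  (3) 0 > -3 ✓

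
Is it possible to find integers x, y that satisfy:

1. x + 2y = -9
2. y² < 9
Yes

Take x = -9, y = 0. Substituting into each constraint:
  (1) (-9) + 2(0) = -9 ✓
  (2) y² = (0)² = 0, and 0 < 9 ✓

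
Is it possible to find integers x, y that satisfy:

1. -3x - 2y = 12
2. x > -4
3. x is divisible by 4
Yes

Take x = 0, y = -6. Substituting into each constraint:
  (1) -3(0) - 2(-6) = 12 ✓
  (2) 0 > -4 ✓
  (3) 0 = 4 × 0, remainder 0 ✓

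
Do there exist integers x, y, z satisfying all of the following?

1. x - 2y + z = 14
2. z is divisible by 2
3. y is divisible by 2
Yes

Take x = 14, y = 0, z = 0. Substituting into each constraint:
  (1) 14 - 2(0) + 0 = 14 ✓
  (2) 0 = 2 × 0, remainder 0 ✓
  (3) 0 = 2 × 0, remainder 0 ✓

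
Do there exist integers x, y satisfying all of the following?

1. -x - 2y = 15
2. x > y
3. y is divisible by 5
Yes

Take x = 5, y = -10. Substituting into each constraint:
  (1) (-5) - 2(-10) = 15 ✓
  (2) 5 > -10 ✓
  (3) -10 = 5 × -2, remainder 0 ✓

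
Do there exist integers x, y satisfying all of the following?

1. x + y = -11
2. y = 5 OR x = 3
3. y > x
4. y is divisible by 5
Yes

Take x = -16, y = 5. Substituting into each constraint:
  (1) (-16) + 5 = -11 ✓
  (2) y = 5, target 5 ✓ (first branch holds)
  (3) 5 > -16 ✓
  (4) 5 = 5 × 1, remainder 0 ✓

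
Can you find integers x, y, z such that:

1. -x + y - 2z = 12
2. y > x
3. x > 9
Yes

Take x = 10, y = 12, z = -5. Substituting into each constraint:
  (1) (-10) + 12 - 2(-5) = 12 ✓
  (2) 12 > 10 ✓
  (3) 10 > 9 ✓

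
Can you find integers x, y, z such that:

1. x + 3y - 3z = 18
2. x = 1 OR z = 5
Yes

Take x = 0, y = 11, z = 5. Substituting into each constraint:
  (1) 0 + 3(11) - 3(5) = 18 ✓
  (2) z = 5, target 5 ✓ (second branch holds)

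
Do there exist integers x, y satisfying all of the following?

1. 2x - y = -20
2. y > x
Yes

Take x = 0, y = 20. Substituting into each constraint:
  (1) 2(0) + (-20) = -20 ✓
  (2) 20 > 0 ✓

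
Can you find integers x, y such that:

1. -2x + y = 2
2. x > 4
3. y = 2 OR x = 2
No

The full constraint system is jointly infeasible over the integers. Each constraint and what it forces:

  - -2x + y = 2: is a linear equation tying the variables together
  - x > 4: bounds one variable relative to a constant
  - y = 2 OR x = 2: forces a choice: either y = 2 or x = 2

Split on the disjunction (y = 2 OR x = 2):
  • If y = 2: the equation forces x = 0, which contradicts the bound x ≥ 5.
  • If x = 2: this contradicts the bound x ≥ 5.
Both branches are infeasible, so the system has no integer solution.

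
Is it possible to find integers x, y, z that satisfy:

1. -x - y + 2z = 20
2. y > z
Yes

Take x = -21, y = 1, z = 0. Substituting into each constraint:
  (1) 21 + (-1) + 2(0) = 20 ✓
  (2) 1 > 0 ✓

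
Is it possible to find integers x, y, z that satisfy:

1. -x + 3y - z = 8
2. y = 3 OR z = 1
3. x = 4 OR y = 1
Yes

Take x = -6, y = 1, z = 1. Substituting into each constraint:
  (1) 6 + 3(1) + (-1) = 8 ✓
  (2) z = 1, target 1 ✓ (second branch holds)
  (3) y = 1, target 1 ✓ (second branch holds)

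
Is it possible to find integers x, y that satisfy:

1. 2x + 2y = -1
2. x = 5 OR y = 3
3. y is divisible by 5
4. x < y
No

Even the single constraint (2x + 2y = -1) is infeasible over the integers.

  - 2x + 2y = -1: every term on the left is divisible by 2, so the LHS ≡ 0 (mod 2), but the RHS -1 is not — no integer solution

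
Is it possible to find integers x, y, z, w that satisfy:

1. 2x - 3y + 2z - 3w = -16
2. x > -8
Yes

Take x = -7, y = 0, z = -1, w = 0. Substituting into each constraint:
  (1) 2(-7) - 3(0) + 2(-1) - 3(0) = -16 ✓
  (2) -7 > -8 ✓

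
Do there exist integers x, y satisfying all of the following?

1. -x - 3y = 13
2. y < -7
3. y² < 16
No

A contradictory subset is {y < -7, y² < 16}. No integer assignment can satisfy these jointly:

  - y < -7: bounds one variable relative to a constant
  - y² < 16: restricts y to |y| ≤ 3

Direct contradiction: the bounds on y require y ≥ -3 and y ≤ -8 simultaneously, which is empty.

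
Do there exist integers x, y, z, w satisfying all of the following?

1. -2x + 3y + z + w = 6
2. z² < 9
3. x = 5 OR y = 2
Yes

Take x = 6, y = 2, z = 0, w = 12. Substituting into each constraint:
  (1) -2(6) + 3(2) + 0 + 12 = 6 ✓
  (2) z² = (0)² = 0, and 0 < 9 ✓
  (3) y = 2, target 2 ✓ (second branch holds)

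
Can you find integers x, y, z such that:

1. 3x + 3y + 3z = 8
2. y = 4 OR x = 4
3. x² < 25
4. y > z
No

Even the single constraint (3x + 3y + 3z = 8) is infeasible over the integers.

  - 3x + 3y + 3z = 8: every term on the left is divisible by 3, so the LHS ≡ 0 (mod 3), but the RHS 8 is not — no integer solution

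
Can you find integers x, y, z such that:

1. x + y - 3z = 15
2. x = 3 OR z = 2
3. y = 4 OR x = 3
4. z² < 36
Yes

Take x = 3, y = 12, z = 0. Substituting into each constraint:
  (1) 3 + 12 - 3(0) = 15 ✓
  (2) x = 3, target 3 ✓ (first branch holds)
  (3) x = 3, target 3 ✓ (second branch holds)
  (4) z² = (0)² = 0, and 0 < 36 ✓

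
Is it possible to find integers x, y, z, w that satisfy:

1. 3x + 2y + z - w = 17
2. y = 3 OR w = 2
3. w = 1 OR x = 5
Yes

Take x = 4, y = 3, z = 0, w = 1. Substituting into each constraint:
  (1) 3(4) + 2(3) + 0 + (-1) = 17 ✓
  (2) y = 3, target 3 ✓ (first branch holds)
  (3) w = 1, target 1 ✓ (first branch holds)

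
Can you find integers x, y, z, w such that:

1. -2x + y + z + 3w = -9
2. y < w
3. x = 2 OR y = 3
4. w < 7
Yes

Take x = 2, y = -1, z = -4, w = 0. Substituting into each constraint:
  (1) -2(2) + (-1) + (-4) + 3(0) = -9 ✓
  (2) -1 < 0 ✓
  (3) x = 2, target 2 ✓ (first branch holds)
  (4) 0 < 7 ✓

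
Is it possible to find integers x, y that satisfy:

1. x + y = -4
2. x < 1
Yes

Take x = -4, y = 0. Substituting into each constraint:
  (1) (-4) + 0 = -4 ✓
  (2) -4 < 1 ✓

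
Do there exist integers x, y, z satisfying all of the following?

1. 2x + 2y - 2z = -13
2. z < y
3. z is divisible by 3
No

Even the single constraint (2x + 2y - 2z = -13) is infeasible over the integers.

  - 2x + 2y - 2z = -13: every term on the left is divisible by 2, so the LHS ≡ 0 (mod 2), but the RHS -13 is not — no integer solution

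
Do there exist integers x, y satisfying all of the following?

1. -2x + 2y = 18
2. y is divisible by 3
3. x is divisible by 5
Yes

Take x = -15, y = -6. Substituting into each constraint:
  (1) -2(-15) + 2(-6) = 18 ✓
  (2) -6 = 3 × -2, remainder 0 ✓
  (3) -15 = 5 × -3, remainder 0 ✓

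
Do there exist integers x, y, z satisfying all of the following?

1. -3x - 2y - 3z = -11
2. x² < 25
Yes

Take x = 1, y = 4, z = 0. Substituting into each constraint:
  (1) -3(1) - 2(4) - 3(0) = -11 ✓
  (2) x² = (1)² = 1, and 1 < 25 ✓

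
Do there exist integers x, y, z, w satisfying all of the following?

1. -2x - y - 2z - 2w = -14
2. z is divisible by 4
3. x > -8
Yes

Take x = 0, y = 14, z = 0, w = 0. Substituting into each constraint:
  (1) -2(0) + (-14) - 2(0) - 2(0) = -14 ✓
  (2) 0 = 4 × 0, remainder 0 ✓
  (3) 0 > -8 ✓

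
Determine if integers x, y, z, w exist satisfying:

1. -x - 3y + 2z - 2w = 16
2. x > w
Yes

Take x = 0, y = 0, z = 7, w = -1. Substituting into each constraint:
  (1) 0 - 3(0) + 2(7) - 2(-1) = 16 ✓
  (2) 0 > -1 ✓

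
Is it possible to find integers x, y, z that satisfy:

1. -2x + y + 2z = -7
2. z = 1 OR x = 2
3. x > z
Yes

Take x = 3, y = -3, z = 1. Substituting into each constraint:
  (1) -2(3) + (-3) + 2(1) = -7 ✓
  (2) z = 1, target 1 ✓ (first branch holds)
  (3) 3 > 1 ✓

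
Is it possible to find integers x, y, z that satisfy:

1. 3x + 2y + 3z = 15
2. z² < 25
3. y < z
Yes

Take x = 4, y = 0, z = 1. Substituting into each constraint:
  (1) 3(4) + 2(0) + 3(1) = 15 ✓
  (2) z² = (1)² = 1, and 1 < 25 ✓
  (3) 0 < 1 ✓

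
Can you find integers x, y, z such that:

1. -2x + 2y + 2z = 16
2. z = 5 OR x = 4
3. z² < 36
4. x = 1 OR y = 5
Yes

Take x = 2, y = 5, z = 5. Substituting into each constraint:
  (1) -2(2) + 2(5) + 2(5) = 16 ✓
  (2) z = 5, target 5 ✓ (first branch holds)
  (3) z² = (5)² = 25, and 25 < 36 ✓
  (4) y = 5, target 5 ✓ (second branch holds)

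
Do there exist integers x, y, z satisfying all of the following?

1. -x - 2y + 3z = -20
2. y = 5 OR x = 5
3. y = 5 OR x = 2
Yes

Take x = 1, y = 5, z = -3. Substituting into each constraint:
  (1) (-1) - 2(5) + 3(-3) = -20 ✓
  (2) y = 5, target 5 ✓ (first branch holds)
  (3) y = 5, target 5 ✓ (first branch holds)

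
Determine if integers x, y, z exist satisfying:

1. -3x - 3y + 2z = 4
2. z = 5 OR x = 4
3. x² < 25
Yes

Take x = 4, y = -4, z = 2. Substituting into each constraint:
  (1) -3(4) - 3(-4) + 2(2) = 4 ✓
  (2) x = 4, target 4 ✓ (second branch holds)
  (3) x² = (4)² = 16, and 16 < 25 ✓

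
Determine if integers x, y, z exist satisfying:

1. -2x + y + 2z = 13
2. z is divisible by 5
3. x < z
Yes

Take x = -1, y = 11, z = 0. Substituting into each constraint:
  (1) -2(-1) + 11 + 2(0) = 13 ✓
  (2) 0 = 5 × 0, remainder 0 ✓
  (3) -1 < 0 ✓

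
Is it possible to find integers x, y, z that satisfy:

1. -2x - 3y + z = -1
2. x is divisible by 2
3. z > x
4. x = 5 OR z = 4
Yes

Take x = -2, y = 3, z = 4. Substituting into each constraint:
  (1) -2(-2) - 3(3) + 4 = -1 ✓
  (2) -2 = 2 × -1, remainder 0 ✓
  (3) 4 > -2 ✓
  (4) z = 4, target 4 ✓ (second branch holds)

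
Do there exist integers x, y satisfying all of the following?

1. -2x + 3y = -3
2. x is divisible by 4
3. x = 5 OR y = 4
No

A contradictory subset is {-2x + 3y = -3, x = 5 OR y = 4}. No integer assignment can satisfy these jointly:

  - -2x + 3y = -3: is a linear equation tying the variables together
  - x = 5 OR y = 4: forces a choice: either x = 5 or y = 4

Split on the disjunction (x = 5 OR y = 4):
  • If x = 5: with x = 5, every remaining term of the linear equation is divisible by 3, so the left side is ≡ 0 (mod 3); but the right side 7 ≡ 1 (mod 3). No integers can satisfy it.
  • If y = 4: with y = 4, every remaining term of the linear equation is divisible by 2, so the left side is ≡ 0 (mod 2); but the right side -15 ≡ 1 (mod 2). No integers can satisfy it.
Both branches are infeasible, so the system has no integer solution.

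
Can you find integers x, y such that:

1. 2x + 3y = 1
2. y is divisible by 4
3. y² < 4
No

A contradictory subset is {2x + 3y = 1, y is divisible by 4}. No integer assignment can satisfy these jointly:

  - 2x + 3y = 1: is a linear equation tying the variables together
  - y is divisible by 4: restricts y to multiples of 4

Modular obstruction: writing y = 4y', every remaining term of the linear equation is divisible by 2, so the left side is ≡ 0 (mod 2); but the right side 1 ≡ 1 (mod 2). No integers can satisfy it.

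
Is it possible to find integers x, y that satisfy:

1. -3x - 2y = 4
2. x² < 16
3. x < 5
Yes

Take x = -2, y = 1. Substituting into each constraint:
  (1) -3(-2) - 2(1) = 4 ✓
  (2) x² = (-2)² = 4, and 4 < 16 ✓
  (3) -2 < 5 ✓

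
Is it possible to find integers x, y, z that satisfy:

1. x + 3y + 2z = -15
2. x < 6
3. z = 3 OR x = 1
Yes

Take x = 0, y = -7, z = 3. Substituting into each constraint:
  (1) 0 + 3(-7) + 2(3) = -15 ✓
  (2) 0 < 6 ✓
  (3) z = 3, target 3 ✓ (first branch holds)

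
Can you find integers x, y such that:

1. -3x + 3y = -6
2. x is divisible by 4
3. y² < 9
Yes

Take x = 0, y = -2. Substituting into each constraint:
  (1) -3(0) + 3(-2) = -6 ✓
  (2) 0 = 4 × 0, remainder 0 ✓
  (3) y² = (-2)² = 4, and 4 < 9 ✓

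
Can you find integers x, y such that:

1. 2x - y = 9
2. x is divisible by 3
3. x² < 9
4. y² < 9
No

A contradictory subset is {2x - y = 9, x² < 9, y² < 9}. No integer assignment can satisfy these jointly:

  - 2x - y = 9: is a linear equation tying the variables together
  - x² < 9: restricts x to |x| ≤ 2
  - y² < 9: restricts y to |y| ≤ 2

Range argument: with x ∈ [-2, 2], y ∈ [-2, 2], the left side of the equation is at most 6, but the right side is 9 > 6. No integer solution exists.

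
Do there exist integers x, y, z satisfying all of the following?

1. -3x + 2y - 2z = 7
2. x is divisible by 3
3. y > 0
Yes

Take x = 3, y = 6, z = -2. Substituting into each constraint:
  (1) -3(3) + 2(6) - 2(-2) = 7 ✓
  (2) 3 = 3 × 1, remainder 0 ✓
  (3) 6 > 0 ✓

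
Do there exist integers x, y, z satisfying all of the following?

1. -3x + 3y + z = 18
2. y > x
Yes

Take x = -1, y = 0, z = 15. Substituting into each constraint:
  (1) -3(-1) + 3(0) + 15 = 18 ✓
  (2) 0 > -1 ✓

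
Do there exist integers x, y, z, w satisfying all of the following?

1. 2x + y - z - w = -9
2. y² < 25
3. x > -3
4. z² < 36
Yes

Take x = -2, y = 1, z = 0, w = 6. Substituting into each constraint:
  (1) 2(-2) + 1 + 0 + (-6) = -9 ✓
  (2) y² = (1)² = 1, and 1 < 25 ✓
  (3) -2 > -3 ✓
  (4) z² = (0)² = 0, and 0 < 36 ✓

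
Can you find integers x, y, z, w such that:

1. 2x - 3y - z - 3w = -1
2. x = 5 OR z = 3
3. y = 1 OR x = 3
Yes

Take x = 5, y = 1, z = -1, w = 3. Substituting into each constraint:
  (1) 2(5) - 3(1) + 1 - 3(3) = -1 ✓
  (2) x = 5, target 5 ✓ (first branch holds)
  (3) y = 1, target 1 ✓ (first branch holds)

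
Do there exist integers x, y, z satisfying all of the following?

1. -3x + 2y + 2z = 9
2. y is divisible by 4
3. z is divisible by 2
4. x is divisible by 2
No

A contradictory subset is {-3x + 2y + 2z = 9, x is divisible by 2}. No integer assignment can satisfy these jointly:

  - -3x + 2y + 2z = 9: is a linear equation tying the variables together
  - x is divisible by 2: restricts x to multiples of 2

Modular obstruction: writing x = 2x', every remaining term of the linear equation is divisible by 2, so the left side is ≡ 0 (mod 2); but the right side 9 ≡ 1 (mod 2). No integers can satisfy it.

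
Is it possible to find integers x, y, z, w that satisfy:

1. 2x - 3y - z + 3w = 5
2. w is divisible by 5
Yes

Take x = 3, y = 0, z = 1, w = 0. Substituting into each constraint:
  (1) 2(3) - 3(0) + (-1) + 3(0) = 5 ✓
  (2) 0 = 5 × 0, remainder 0 ✓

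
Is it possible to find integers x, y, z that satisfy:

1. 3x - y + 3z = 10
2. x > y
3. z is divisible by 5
Yes

Take x = 12, y = 11, z = -5. Substituting into each constraint:
  (1) 3(12) + (-11) + 3(-5) = 10 ✓
  (2) 12 > 11 ✓
  (3) -5 = 5 × -1, remainder 0 ✓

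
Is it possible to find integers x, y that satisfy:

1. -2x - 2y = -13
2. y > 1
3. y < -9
No

Even the single constraint (-2x - 2y = -13) is infeasible over the integers.

  - -2x - 2y = -13: every term on the left is divisible by 2, so the LHS ≡ 0 (mod 2), but the RHS -13 is not — no integer solution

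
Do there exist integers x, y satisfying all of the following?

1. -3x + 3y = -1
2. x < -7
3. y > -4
No

Even the single constraint (-3x + 3y = -1) is infeasible over the integers.

  - -3x + 3y = -1: every term on the left is divisible by 3, so the LHS ≡ 0 (mod 3), but the RHS -1 is not — no integer solution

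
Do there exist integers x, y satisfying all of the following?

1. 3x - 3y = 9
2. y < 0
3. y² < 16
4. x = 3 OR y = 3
No

A contradictory subset is {3x - 3y = 9, y < 0, x = 3 OR y = 3}. No integer assignment can satisfy these jointly:

  - 3x - 3y = 9: is a linear equation tying the variables together
  - y < 0: bounds one variable relative to a constant
  - x = 3 OR y = 3: forces a choice: either x = 3 or y = 3

Split on the disjunction (x = 3 OR y = 3):
  • If x = 3: the equation forces y = 0, which contradicts the bound y ≤ -1.
  • If y = 3: this contradicts the bound y ≤ -1.
Both branches are infeasible, so the system has no integer solution.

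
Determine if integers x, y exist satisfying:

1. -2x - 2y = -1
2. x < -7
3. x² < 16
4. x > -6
No

Even the single constraint (-2x - 2y = -1) is infeasible over the integers.

  - -2x - 2y = -1: every term on the left is divisible by 2, so the LHS ≡ 0 (mod 2), but the RHS -1 is not — no integer solution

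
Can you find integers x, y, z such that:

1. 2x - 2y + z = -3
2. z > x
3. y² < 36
Yes

Take x = 0, y = 2, z = 1. Substituting into each constraint:
  (1) 2(0) - 2(2) + 1 = -3 ✓
  (2) 1 > 0 ✓
  (3) y² = (2)² = 4, and 4 < 36 ✓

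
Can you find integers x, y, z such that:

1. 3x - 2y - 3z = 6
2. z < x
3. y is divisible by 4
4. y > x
Yes

Take x = -1, y = 0, z = -3. Substituting into each constraint:
  (1) 3(-1) - 2(0) - 3(-3) = 6 ✓
  (2) -3 < -1 ✓
  (3) 0 = 4 × 0, remainder 0 ✓
  (4) 0 > -1 ✓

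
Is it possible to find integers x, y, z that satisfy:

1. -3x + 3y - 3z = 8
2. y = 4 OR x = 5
No

Even the single constraint (-3x + 3y - 3z = 8) is infeasible over the integers.

  - -3x + 3y - 3z = 8: every term on the left is divisible by 3, so the LHS ≡ 0 (mod 3), but the RHS 8 is not — no integer solution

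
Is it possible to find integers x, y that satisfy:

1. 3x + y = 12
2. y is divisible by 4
Yes

Take x = 4, y = 0. Substituting into each constraint:
  (1) 3(4) + 0 = 12 ✓
  (2) 0 = 4 × 0, remainder 0 ✓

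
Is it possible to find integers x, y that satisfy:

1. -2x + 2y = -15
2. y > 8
No

Even the single constraint (-2x + 2y = -15) is infeasible over the integers.

  - -2x + 2y = -15: every term on the left is divisible by 2, so the LHS ≡ 0 (mod 2), but the RHS -15 is not — no integer solution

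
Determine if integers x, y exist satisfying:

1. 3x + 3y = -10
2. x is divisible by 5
No

Even the single constraint (3x + 3y = -10) is infeasible over the integers.

  - 3x + 3y = -10: every term on the left is divisible by 3, so the LHS ≡ 0 (mod 3), but the RHS -10 is not — no integer solution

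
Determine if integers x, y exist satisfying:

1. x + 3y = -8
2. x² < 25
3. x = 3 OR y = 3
No

The full constraint system is jointly infeasible over the integers. Each constraint and what it forces:

  - x + 3y = -8: is a linear equation tying the variables together
  - x² < 25: restricts x to |x| ≤ 4
  - x = 3 OR y = 3: forces a choice: either x = 3 or y = 3

Split on the disjunction (x = 3 OR y = 3):
  • If x = 3: with x = 3, every remaining term of the linear equation is divisible by 3, so the left side is ≡ 0 (mod 3); but the right side -11 ≡ 1 (mod 3). No integers can satisfy it.
  • If y = 3: the equation forces x = -17, but x² < 25 requires |x| ≤ 4.
Both branches are infeasible, so the system has no integer solution.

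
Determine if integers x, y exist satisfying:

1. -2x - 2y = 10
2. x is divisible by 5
Yes

Take x = 0, y = -5. Substituting into each constraint:
  (1) -2(0) - 2(-5) = 10 ✓
  (2) 0 = 5 × 0, remainder 0 ✓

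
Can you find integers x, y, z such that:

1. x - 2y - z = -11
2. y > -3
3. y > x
Yes

Take x = -1, y = 0, z = 10. Substituting into each constraint:
  (1) (-1) - 2(0) + (-10) = -11 ✓
  (2) 0 > -3 ✓
  (3) 0 > -1 ✓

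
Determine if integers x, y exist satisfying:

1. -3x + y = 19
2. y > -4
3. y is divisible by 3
No

A contradictory subset is {-3x + y = 19, y is divisible by 3}. No integer assignment can satisfy these jointly:

  - -3x + y = 19: is a linear equation tying the variables together
  - y is divisible by 3: restricts y to multiples of 3

Modular obstruction: writing y = 3y', every remaining term of the linear equation is divisible by 3, so the left side is ≡ 0 (mod 3); but the right side 19 ≡ 1 (mod 3). No integers can satisfy it.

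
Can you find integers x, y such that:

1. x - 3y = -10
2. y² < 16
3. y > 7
No

A contradictory subset is {y² < 16, y > 7}. No integer assignment can satisfy these jointly:

  - y² < 16: restricts y to |y| ≤ 3
  - y > 7: bounds one variable relative to a constant

Direct contradiction: the bounds on y require y ≥ 8 and y ≤ 3 simultaneously, which is empty.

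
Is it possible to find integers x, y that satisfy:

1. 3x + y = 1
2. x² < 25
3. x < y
Yes

Take x = 0, y = 1. Substituting into each constraint:
  (1) 3(0) + 1 = 1 ✓
  (2) x² = (0)² = 0, and 0 < 25 ✓
  (3) 0 < 1 ✓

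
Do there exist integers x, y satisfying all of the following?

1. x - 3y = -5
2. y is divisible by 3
Yes

Take x = -5, y = 0. Substituting into each constraint:
  (1) (-5) - 3(0) = -5 ✓
  (2) 0 = 3 × 0, remainder 0 ✓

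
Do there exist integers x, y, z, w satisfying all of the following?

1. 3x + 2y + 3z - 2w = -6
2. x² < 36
Yes

Take x = 0, y = -3, z = 0, w = 0. Substituting into each constraint:
  (1) 3(0) + 2(-3) + 3(0) - 2(0) = -6 ✓
  (2) x² = (0)² = 0, and 0 < 36 ✓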